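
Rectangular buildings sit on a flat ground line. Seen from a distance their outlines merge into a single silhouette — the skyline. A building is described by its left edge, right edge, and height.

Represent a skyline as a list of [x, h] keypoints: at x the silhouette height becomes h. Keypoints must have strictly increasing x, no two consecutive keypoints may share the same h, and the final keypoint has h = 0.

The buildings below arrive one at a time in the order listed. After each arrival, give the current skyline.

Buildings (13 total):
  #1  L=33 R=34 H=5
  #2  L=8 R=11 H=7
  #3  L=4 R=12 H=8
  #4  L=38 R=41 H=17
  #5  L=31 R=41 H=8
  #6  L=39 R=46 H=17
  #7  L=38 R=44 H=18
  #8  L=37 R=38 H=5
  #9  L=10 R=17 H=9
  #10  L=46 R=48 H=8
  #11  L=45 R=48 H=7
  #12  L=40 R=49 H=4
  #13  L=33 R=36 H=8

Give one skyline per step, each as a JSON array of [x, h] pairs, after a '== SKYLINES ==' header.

== SKYLINES ==
[[33,5],[34,0]]
[[8,7],[11,0],[33,5],[34,0]]
[[4,8],[12,0],[33,5],[34,0]]
[[4,8],[12,0],[33,5],[34,0],[38,17],[41,0]]
[[4,8],[12,0],[31,8],[38,17],[41,0]]
[[4,8],[12,0],[31,8],[38,17],[46,0]]
[[4,8],[12,0],[31,8],[38,18],[44,17],[46,0]]
[[4,8],[12,0],[31,8],[38,18],[44,17],[46,0]]
[[4,8],[10,9],[17,0],[31,8],[38,18],[44,17],[46,0]]
[[4,8],[10,9],[17,0],[31,8],[38,18],[44,17],[46,8],[48,0]]
[[4,8],[10,9],[17,0],[31,8],[38,18],[44,17],[46,8],[48,0]]
[[4,8],[10,9],[17,0],[31,8],[38,18],[44,17],[46,8],[48,4],[49,0]]
[[4,8],[10,9],[17,0],[31,8],[38,18],[44,17],[46,8],[48,4],[49,0]]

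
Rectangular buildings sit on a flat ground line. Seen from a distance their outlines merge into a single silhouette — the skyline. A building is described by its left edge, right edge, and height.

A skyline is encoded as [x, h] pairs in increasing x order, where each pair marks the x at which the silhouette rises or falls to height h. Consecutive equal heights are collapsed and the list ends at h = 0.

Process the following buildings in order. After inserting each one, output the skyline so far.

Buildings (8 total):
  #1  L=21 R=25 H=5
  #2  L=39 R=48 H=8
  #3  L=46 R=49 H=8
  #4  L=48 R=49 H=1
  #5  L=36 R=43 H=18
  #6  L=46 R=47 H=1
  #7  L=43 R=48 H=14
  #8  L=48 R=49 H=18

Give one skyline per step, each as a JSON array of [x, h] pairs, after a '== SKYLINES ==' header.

== SKYLINES ==
[[21,5],[25,0]]
[[21,5],[25,0],[39,8],[48,0]]
[[21,5],[25,0],[39,8],[49,0]]
[[21,5],[25,0],[39,8],[49,0]]
[[21,5],[25,0],[36,18],[43,8],[49,0]]
[[21,5],[25,0],[36,18],[43,8],[49,0]]
[[21,5],[25,0],[36,18],[43,14],[48,8],[49,0]]
[[21,5],[25,0],[36,18],[43,14],[48,18],[49,0]]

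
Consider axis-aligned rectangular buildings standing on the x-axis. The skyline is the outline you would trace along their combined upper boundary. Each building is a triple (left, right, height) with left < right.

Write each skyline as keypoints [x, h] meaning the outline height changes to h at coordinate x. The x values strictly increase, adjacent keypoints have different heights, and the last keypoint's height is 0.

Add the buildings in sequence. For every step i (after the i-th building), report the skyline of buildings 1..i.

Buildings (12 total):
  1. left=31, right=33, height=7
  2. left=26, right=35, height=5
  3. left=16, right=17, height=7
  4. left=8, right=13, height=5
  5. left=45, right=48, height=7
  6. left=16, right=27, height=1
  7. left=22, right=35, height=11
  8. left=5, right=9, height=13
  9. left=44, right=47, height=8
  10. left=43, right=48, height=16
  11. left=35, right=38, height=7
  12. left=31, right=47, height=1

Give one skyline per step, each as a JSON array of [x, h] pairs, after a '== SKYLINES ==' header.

== SKYLINES ==
[[31,7],[33,0]]
[[26,5],[31,7],[33,5],[35,0]]
[[16,7],[17,0],[26,5],[31,7],[33,5],[35,0]]
[[8,5],[13,0],[16,7],[17,0],[26,5],[31,7],[33,5],[35,0]]
[[8,5],[13,0],[16,7],[17,0],[26,5],[31,7],[33,5],[35,0],[45,7],[48,0]]
[[8,5],[13,0],[16,7],[17,1],[26,5],[31,7],[33,5],[35,0],[45,7],[48,0]]
[[8,5],[13,0],[16,7],[17,1],[22,11],[35,0],[45,7],[48,0]]
[[5,13],[9,5],[13,0],[16,7],[17,1],[22,11],[35,0],[45,7],[48,0]]
[[5,13],[9,5],[13,0],[16,7],[17,1],[22,11],[35,0],[44,8],[47,7],[48,0]]
[[5,13],[9,5],[13,0],[16,7],[17,1],[22,11],[35,0],[43,16],[48,0]]
[[5,13],[9,5],[13,0],[16,7],[17,1],[22,11],[35,7],[38,0],[43,16],[48,0]]
[[5,13],[9,5],[13,0],[16,7],[17,1],[22,11],[35,7],[38,1],[43,16],[48,0]]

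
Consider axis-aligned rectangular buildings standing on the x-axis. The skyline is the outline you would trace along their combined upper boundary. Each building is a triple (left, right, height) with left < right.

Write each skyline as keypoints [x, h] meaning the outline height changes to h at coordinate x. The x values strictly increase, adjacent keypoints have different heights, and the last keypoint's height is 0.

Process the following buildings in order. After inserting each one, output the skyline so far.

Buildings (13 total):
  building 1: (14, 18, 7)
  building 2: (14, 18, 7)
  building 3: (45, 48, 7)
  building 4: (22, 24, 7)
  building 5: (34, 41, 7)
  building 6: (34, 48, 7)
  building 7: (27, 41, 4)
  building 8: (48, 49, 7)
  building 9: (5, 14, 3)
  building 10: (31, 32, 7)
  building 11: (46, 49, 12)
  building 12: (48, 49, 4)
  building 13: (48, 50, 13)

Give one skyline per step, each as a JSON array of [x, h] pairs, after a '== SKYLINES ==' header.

== SKYLINES ==
[[14,7],[18,0]]
[[14,7],[18,0]]
[[14,7],[18,0],[45,7],[48,0]]
[[14,7],[18,0],[22,7],[24,0],[45,7],[48,0]]
[[14,7],[18,0],[22,7],[24,0],[34,7],[41,0],[45,7],[48,0]]
[[14,7],[18,0],[22,7],[24,0],[34,7],[48,0]]
[[14,7],[18,0],[22,7],[24,0],[27,4],[34,7],[48,0]]
[[14,7],[18,0],[22,7],[24,0],[27,4],[34,7],[49,0]]
[[5,3],[14,7],[18,0],[22,7],[24,0],[27,4],[34,7],[49,0]]
[[5,3],[14,7],[18,0],[22,7],[24,0],[27,4],[31,7],[32,4],[34,7],[49,0]]
[[5,3],[14,7],[18,0],[22,7],[24,0],[27,4],[31,7],[32,4],[34,7],[46,12],[49,0]]
[[5,3],[14,7],[18,0],[22,7],[24,0],[27,4],[31,7],[32,4],[34,7],[46,12],[49,0]]
[[5,3],[14,7],[18,0],[22,7],[24,0],[27,4],[31,7],[32,4],[34,7],[46,12],[48,13],[50,0]]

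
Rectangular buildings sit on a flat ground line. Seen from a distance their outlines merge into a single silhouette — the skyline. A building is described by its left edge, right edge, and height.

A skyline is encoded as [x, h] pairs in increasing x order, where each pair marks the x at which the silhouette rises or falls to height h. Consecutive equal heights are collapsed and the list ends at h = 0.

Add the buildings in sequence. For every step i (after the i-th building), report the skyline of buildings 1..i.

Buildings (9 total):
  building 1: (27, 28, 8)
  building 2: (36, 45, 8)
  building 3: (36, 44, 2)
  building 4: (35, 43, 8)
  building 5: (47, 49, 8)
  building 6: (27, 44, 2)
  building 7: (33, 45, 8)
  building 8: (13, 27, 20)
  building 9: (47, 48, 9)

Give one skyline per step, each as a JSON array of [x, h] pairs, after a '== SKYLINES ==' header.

== SKYLINES ==
[[27,8],[28,0]]
[[27,8],[28,0],[36,8],[45,0]]
[[27,8],[28,0],[36,8],[45,0]]
[[27,8],[28,0],[35,8],[45,0]]
[[27,8],[28,0],[35,8],[45,0],[47,8],[49,0]]
[[27,8],[28,2],[35,8],[45,0],[47,8],[49,0]]
[[27,8],[28,2],[33,8],[45,0],[47,8],[49,0]]
[[13,20],[27,8],[28,2],[33,8],[45,0],[47,8],[49,0]]
[[13,20],[27,8],[28,2],[33,8],[45,0],[47,9],[48,8],[49,0]]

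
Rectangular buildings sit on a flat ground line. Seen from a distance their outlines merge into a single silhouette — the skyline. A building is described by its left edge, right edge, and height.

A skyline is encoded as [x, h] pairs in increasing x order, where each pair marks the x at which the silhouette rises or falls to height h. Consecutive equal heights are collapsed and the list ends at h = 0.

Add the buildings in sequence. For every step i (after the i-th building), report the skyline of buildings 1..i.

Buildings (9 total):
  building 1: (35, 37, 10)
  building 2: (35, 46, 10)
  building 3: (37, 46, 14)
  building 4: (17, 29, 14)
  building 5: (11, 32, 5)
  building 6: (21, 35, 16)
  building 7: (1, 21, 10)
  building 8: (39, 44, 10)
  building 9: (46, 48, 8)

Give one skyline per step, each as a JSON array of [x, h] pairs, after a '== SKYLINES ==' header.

== SKYLINES ==
[[35,10],[37,0]]
[[35,10],[46,0]]
[[35,10],[37,14],[46,0]]
[[17,14],[29,0],[35,10],[37,14],[46,0]]
[[11,5],[17,14],[29,5],[32,0],[35,10],[37,14],[46,0]]
[[11,5],[17,14],[21,16],[35,10],[37,14],[46,0]]
[[1,10],[17,14],[21,16],[35,10],[37,14],[46,0]]
[[1,10],[17,14],[21,16],[35,10],[37,14],[46,0]]
[[1,10],[17,14],[21,16],[35,10],[37,14],[46,8],[48,0]]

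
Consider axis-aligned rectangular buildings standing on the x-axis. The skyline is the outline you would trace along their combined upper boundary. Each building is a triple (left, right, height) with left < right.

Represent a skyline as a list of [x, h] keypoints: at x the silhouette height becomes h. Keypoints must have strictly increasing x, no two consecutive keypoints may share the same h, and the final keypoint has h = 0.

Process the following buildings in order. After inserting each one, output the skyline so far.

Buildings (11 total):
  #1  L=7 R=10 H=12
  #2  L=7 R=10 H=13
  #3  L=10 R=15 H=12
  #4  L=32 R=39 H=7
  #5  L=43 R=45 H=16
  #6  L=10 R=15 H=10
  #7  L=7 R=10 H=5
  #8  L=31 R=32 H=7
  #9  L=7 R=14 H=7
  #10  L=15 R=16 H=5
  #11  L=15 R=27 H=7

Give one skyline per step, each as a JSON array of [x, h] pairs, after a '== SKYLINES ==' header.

== SKYLINES ==
[[7,12],[10,0]]
[[7,13],[10,0]]
[[7,13],[10,12],[15,0]]
[[7,13],[10,12],[15,0],[32,7],[39,0]]
[[7,13],[10,12],[15,0],[32,7],[39,0],[43,16],[45,0]]
[[7,13],[10,12],[15,0],[32,7],[39,0],[43,16],[45,0]]
[[7,13],[10,12],[15,0],[32,7],[39,0],[43,16],[45,0]]
[[7,13],[10,12],[15,0],[31,7],[39,0],[43,16],[45,0]]
[[7,13],[10,12],[15,0],[31,7],[39,0],[43,16],[45,0]]
[[7,13],[10,12],[15,5],[16,0],[31,7],[39,0],[43,16],[45,0]]
[[7,13],[10,12],[15,7],[27,0],[31,7],[39,0],[43,16],[45,0]]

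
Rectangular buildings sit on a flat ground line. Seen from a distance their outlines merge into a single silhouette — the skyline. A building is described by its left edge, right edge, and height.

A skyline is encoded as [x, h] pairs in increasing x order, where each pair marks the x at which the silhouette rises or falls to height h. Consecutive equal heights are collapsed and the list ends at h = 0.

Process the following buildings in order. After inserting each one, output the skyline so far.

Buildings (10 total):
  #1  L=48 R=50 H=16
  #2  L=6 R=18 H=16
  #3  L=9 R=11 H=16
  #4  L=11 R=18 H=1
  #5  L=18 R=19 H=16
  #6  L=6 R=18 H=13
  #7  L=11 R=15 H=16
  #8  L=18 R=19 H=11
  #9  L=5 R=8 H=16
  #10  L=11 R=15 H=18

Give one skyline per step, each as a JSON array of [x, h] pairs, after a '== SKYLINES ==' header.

== SKYLINES ==
[[48,16],[50,0]]
[[6,16],[18,0],[48,16],[50,0]]
[[6,16],[18,0],[48,16],[50,0]]
[[6,16],[18,0],[48,16],[50,0]]
[[6,16],[19,0],[48,16],[50,0]]
[[6,16],[19,0],[48,16],[50,0]]
[[6,16],[19,0],[48,16],[50,0]]
[[6,16],[19,0],[48,16],[50,0]]
[[5,16],[19,0],[48,16],[50,0]]
[[5,16],[11,18],[15,16],[19,0],[48,16],[50,0]]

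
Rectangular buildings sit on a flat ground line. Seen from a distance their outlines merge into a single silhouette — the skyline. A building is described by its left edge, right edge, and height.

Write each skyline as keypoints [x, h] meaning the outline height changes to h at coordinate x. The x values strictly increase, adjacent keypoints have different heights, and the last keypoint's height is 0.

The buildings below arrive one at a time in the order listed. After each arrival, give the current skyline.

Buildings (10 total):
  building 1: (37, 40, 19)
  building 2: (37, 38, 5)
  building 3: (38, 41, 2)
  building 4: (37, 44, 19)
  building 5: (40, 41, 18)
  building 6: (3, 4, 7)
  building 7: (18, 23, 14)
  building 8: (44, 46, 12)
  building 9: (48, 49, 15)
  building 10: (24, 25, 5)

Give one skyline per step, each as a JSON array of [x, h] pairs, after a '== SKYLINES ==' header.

== SKYLINES ==
[[37,19],[40,0]]
[[37,19],[40,0]]
[[37,19],[40,2],[41,0]]
[[37,19],[44,0]]
[[37,19],[44,0]]
[[3,7],[4,0],[37,19],[44,0]]
[[3,7],[4,0],[18,14],[23,0],[37,19],[44,0]]
[[3,7],[4,0],[18,14],[23,0],[37,19],[44,12],[46,0]]
[[3,7],[4,0],[18,14],[23,0],[37,19],[44,12],[46,0],[48,15],[49,0]]
[[3,7],[4,0],[18,14],[23,0],[24,5],[25,0],[37,19],[44,12],[46,0],[48,15],[49,0]]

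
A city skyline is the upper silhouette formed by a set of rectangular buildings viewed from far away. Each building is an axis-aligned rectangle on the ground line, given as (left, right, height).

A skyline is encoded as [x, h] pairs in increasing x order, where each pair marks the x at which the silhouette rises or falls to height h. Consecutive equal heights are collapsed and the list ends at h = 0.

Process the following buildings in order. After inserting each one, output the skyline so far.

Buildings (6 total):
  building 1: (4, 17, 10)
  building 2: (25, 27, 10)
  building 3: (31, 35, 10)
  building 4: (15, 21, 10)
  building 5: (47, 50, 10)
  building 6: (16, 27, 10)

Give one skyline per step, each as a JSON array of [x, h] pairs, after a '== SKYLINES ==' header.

== SKYLINES ==
[[4,10],[17,0]]
[[4,10],[17,0],[25,10],[27,0]]
[[4,10],[17,0],[25,10],[27,0],[31,10],[35,0]]
[[4,10],[21,0],[25,10],[27,0],[31,10],[35,0]]
[[4,10],[21,0],[25,10],[27,0],[31,10],[35,0],[47,10],[50,0]]
[[4,10],[27,0],[31,10],[35,0],[47,10],[50,0]]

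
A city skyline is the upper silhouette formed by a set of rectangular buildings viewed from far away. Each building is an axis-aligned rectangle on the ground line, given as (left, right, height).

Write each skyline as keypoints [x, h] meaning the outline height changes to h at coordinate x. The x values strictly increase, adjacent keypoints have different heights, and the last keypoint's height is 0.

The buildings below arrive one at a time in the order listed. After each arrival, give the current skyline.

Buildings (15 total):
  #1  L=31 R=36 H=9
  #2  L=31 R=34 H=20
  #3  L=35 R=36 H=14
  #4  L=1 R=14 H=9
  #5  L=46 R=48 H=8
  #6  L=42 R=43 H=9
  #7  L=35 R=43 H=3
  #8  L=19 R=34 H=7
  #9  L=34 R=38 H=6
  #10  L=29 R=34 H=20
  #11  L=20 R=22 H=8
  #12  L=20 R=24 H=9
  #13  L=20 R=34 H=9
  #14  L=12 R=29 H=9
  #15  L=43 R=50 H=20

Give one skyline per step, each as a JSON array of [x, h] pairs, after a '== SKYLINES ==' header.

== SKYLINES ==
[[31,9],[36,0]]
[[31,20],[34,9],[36,0]]
[[31,20],[34,9],[35,14],[36,0]]
[[1,9],[14,0],[31,20],[34,9],[35,14],[36,0]]
[[1,9],[14,0],[31,20],[34,9],[35,14],[36,0],[46,8],[48,0]]
[[1,9],[14,0],[31,20],[34,9],[35,14],[36,0],[42,9],[43,0],[46,8],[48,0]]
[[1,9],[14,0],[31,20],[34,9],[35,14],[36,3],[42,9],[43,0],[46,8],[48,0]]
[[1,9],[14,0],[19,7],[31,20],[34,9],[35,14],[36,3],[42,9],[43,0],[46,8],[48,0]]
[[1,9],[14,0],[19,7],[31,20],[34,9],[35,14],[36,6],[38,3],[42,9],[43,0],[46,8],[48,0]]
[[1,9],[14,0],[19,7],[29,20],[34,9],[35,14],[36,6],[38,3],[42,9],[43,0],[46,8],[48,0]]
[[1,9],[14,0],[19,7],[20,8],[22,7],[29,20],[34,9],[35,14],[36,6],[38,3],[42,9],[43,0],[46,8],[48,0]]
[[1,9],[14,0],[19,7],[20,9],[24,7],[29,20],[34,9],[35,14],[36,6],[38,3],[42,9],[43,0],[46,8],[48,0]]
[[1,9],[14,0],[19,7],[20,9],[29,20],[34,9],[35,14],[36,6],[38,3],[42,9],[43,0],[46,8],[48,0]]
[[1,9],[29,20],[34,9],[35,14],[36,6],[38,3],[42,9],[43,0],[46,8],[48,0]]
[[1,9],[29,20],[34,9],[35,14],[36,6],[38,3],[42,9],[43,20],[50,0]]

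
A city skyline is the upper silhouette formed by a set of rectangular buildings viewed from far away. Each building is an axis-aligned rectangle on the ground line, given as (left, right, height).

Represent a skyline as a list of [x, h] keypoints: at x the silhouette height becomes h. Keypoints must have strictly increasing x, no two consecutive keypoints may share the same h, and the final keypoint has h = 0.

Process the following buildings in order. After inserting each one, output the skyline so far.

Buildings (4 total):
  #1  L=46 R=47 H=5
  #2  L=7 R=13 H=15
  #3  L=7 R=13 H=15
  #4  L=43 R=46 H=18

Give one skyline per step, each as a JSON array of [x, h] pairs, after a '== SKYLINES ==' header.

== SKYLINES ==
[[46,5],[47,0]]
[[7,15],[13,0],[46,5],[47,0]]
[[7,15],[13,0],[46,5],[47,0]]
[[7,15],[13,0],[43,18],[46,5],[47,0]]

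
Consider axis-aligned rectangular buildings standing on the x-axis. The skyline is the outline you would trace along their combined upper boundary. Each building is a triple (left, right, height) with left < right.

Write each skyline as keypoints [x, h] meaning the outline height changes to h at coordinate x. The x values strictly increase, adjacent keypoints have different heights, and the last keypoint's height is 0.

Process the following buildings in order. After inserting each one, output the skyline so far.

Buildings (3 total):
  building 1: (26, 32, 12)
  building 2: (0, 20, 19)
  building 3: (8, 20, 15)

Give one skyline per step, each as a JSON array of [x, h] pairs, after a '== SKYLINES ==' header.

== SKYLINES ==
[[26,12],[32,0]]
[[0,19],[20,0],[26,12],[32,0]]
[[0,19],[20,0],[26,12],[32,0]]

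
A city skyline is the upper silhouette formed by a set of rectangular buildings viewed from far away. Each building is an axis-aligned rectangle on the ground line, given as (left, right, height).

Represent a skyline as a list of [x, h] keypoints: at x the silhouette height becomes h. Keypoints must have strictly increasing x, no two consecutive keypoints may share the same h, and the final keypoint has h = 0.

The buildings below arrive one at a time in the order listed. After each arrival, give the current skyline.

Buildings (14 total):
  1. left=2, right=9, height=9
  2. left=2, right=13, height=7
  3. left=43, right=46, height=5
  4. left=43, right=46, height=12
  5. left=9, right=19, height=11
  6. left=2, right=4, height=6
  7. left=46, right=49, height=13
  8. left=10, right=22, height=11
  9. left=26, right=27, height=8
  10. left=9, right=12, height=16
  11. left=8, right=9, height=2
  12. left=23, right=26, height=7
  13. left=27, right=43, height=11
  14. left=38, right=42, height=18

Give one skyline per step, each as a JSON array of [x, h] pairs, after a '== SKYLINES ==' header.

== SKYLINES ==
[[2,9],[9,0]]
[[2,9],[9,7],[13,0]]
[[2,9],[9,7],[13,0],[43,5],[46,0]]
[[2,9],[9,7],[13,0],[43,12],[46,0]]
[[2,9],[9,11],[19,0],[43,12],[46,0]]
[[2,9],[9,11],[19,0],[43,12],[46,0]]
[[2,9],[9,11],[19,0],[43,12],[46,13],[49,0]]
[[2,9],[9,11],[22,0],[43,12],[46,13],[49,0]]
[[2,9],[9,11],[22,0],[26,8],[27,0],[43,12],[46,13],[49,0]]
[[2,9],[9,16],[12,11],[22,0],[26,8],[27,0],[43,12],[46,13],[49,0]]
[[2,9],[9,16],[12,11],[22,0],[26,8],[27,0],[43,12],[46,13],[49,0]]
[[2,9],[9,16],[12,11],[22,0],[23,7],[26,8],[27,0],[43,12],[46,13],[49,0]]
[[2,9],[9,16],[12,11],[22,0],[23,7],[26,8],[27,11],[43,12],[46,13],[49,0]]
[[2,9],[9,16],[12,11],[22,0],[23,7],[26,8],[27,11],[38,18],[42,11],[43,12],[46,13],[49,0]]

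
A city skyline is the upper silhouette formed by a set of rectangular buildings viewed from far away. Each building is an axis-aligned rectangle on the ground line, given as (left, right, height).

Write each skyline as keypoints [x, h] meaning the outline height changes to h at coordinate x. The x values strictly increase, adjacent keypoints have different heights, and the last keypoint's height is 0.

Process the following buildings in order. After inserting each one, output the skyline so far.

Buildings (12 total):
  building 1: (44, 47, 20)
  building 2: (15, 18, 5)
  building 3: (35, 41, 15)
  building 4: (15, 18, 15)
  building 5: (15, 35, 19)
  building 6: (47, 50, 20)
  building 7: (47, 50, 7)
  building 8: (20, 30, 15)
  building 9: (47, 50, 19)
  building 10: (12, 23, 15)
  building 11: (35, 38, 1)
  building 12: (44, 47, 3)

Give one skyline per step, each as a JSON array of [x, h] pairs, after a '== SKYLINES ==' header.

== SKYLINES ==
[[44,20],[47,0]]
[[15,5],[18,0],[44,20],[47,0]]
[[15,5],[18,0],[35,15],[41,0],[44,20],[47,0]]
[[15,15],[18,0],[35,15],[41,0],[44,20],[47,0]]
[[15,19],[35,15],[41,0],[44,20],[47,0]]
[[15,19],[35,15],[41,0],[44,20],[50,0]]
[[15,19],[35,15],[41,0],[44,20],[50,0]]
[[15,19],[35,15],[41,0],[44,20],[50,0]]
[[15,19],[35,15],[41,0],[44,20],[50,0]]
[[12,15],[15,19],[35,15],[41,0],[44,20],[50,0]]
[[12,15],[15,19],[35,15],[41,0],[44,20],[50,0]]
[[12,15],[15,19],[35,15],[41,0],[44,20],[50,0]]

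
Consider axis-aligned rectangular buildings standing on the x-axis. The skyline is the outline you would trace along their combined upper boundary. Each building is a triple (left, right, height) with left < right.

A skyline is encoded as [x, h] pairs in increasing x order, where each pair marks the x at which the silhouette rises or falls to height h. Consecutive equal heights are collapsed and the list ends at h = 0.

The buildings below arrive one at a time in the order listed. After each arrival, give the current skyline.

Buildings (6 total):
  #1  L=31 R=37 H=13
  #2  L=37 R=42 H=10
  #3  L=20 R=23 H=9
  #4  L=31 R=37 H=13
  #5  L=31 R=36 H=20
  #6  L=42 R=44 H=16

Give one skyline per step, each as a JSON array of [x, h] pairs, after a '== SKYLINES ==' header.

== SKYLINES ==
[[31,13],[37,0]]
[[31,13],[37,10],[42,0]]
[[20,9],[23,0],[31,13],[37,10],[42,0]]
[[20,9],[23,0],[31,13],[37,10],[42,0]]
[[20,9],[23,0],[31,20],[36,13],[37,10],[42,0]]
[[20,9],[23,0],[31,20],[36,13],[37,10],[42,16],[44,0]]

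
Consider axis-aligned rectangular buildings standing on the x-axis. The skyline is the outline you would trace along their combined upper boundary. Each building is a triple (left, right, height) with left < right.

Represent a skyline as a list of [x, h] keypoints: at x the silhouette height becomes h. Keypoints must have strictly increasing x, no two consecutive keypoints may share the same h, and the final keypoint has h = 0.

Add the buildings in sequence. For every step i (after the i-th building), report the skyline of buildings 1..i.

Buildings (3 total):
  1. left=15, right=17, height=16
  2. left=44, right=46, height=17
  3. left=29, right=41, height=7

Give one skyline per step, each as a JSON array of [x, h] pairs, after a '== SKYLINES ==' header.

== SKYLINES ==
[[15,16],[17,0]]
[[15,16],[17,0],[44,17],[46,0]]
[[15,16],[17,0],[29,7],[41,0],[44,17],[46,0]]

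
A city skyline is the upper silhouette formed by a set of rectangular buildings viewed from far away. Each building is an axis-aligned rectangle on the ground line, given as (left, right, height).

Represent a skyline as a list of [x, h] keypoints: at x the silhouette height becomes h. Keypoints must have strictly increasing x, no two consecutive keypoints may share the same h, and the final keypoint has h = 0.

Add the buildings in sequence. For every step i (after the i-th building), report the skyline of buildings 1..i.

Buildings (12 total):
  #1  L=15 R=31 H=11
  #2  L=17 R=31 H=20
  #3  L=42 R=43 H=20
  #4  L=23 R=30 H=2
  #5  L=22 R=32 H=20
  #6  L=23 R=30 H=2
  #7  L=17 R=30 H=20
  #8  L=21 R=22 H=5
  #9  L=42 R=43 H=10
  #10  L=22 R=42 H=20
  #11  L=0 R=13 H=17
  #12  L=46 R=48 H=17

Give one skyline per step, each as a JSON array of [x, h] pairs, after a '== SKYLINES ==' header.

== SKYLINES ==
[[15,11],[31,0]]
[[15,11],[17,20],[31,0]]
[[15,11],[17,20],[31,0],[42,20],[43,0]]
[[15,11],[17,20],[31,0],[42,20],[43,0]]
[[15,11],[17,20],[32,0],[42,20],[43,0]]
[[15,11],[17,20],[32,0],[42,20],[43,0]]
[[15,11],[17,20],[32,0],[42,20],[43,0]]
[[15,11],[17,20],[32,0],[42,20],[43,0]]
[[15,11],[17,20],[32,0],[42,20],[43,0]]
[[15,11],[17,20],[43,0]]
[[0,17],[13,0],[15,11],[17,20],[43,0]]
[[0,17],[13,0],[15,11],[17,20],[43,0],[46,17],[48,0]]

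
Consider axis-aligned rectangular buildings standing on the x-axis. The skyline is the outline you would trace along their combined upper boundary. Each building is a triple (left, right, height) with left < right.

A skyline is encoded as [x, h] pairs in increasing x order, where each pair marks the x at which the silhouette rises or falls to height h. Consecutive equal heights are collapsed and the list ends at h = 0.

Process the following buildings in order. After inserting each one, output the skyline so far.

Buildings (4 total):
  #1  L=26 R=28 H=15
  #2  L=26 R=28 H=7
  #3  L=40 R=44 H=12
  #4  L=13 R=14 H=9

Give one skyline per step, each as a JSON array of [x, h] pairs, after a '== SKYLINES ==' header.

== SKYLINES ==
[[26,15],[28,0]]
[[26,15],[28,0]]
[[26,15],[28,0],[40,12],[44,0]]
[[13,9],[14,0],[26,15],[28,0],[40,12],[44,0]]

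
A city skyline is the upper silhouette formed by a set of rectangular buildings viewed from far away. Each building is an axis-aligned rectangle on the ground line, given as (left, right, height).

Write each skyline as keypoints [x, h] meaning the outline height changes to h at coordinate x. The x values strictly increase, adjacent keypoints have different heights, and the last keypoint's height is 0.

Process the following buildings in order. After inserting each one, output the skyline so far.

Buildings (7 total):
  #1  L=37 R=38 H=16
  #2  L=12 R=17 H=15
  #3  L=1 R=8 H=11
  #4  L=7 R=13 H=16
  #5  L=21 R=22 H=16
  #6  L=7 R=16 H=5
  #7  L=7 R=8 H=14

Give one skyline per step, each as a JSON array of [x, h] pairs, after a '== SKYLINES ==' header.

== SKYLINES ==
[[37,16],[38,0]]
[[12,15],[17,0],[37,16],[38,0]]
[[1,11],[8,0],[12,15],[17,0],[37,16],[38,0]]
[[1,11],[7,16],[13,15],[17,0],[37,16],[38,0]]
[[1,11],[7,16],[13,15],[17,0],[21,16],[22,0],[37,16],[38,0]]
[[1,11],[7,16],[13,15],[17,0],[21,16],[22,0],[37,16],[38,0]]
[[1,11],[7,16],[13,15],[17,0],[21,16],[22,0],[37,16],[38,0]]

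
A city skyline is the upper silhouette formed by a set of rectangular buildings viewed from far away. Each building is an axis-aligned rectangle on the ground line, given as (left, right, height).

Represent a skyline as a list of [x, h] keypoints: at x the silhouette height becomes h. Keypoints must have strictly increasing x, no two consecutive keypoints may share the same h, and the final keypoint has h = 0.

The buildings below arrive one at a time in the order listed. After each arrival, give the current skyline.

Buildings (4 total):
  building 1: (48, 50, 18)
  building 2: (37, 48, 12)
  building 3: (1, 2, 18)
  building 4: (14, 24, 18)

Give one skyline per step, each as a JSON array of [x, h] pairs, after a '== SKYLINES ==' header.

== SKYLINES ==
[[48,18],[50,0]]
[[37,12],[48,18],[50,0]]
[[1,18],[2,0],[37,12],[48,18],[50,0]]
[[1,18],[2,0],[14,18],[24,0],[37,12],[48,18],[50,0]]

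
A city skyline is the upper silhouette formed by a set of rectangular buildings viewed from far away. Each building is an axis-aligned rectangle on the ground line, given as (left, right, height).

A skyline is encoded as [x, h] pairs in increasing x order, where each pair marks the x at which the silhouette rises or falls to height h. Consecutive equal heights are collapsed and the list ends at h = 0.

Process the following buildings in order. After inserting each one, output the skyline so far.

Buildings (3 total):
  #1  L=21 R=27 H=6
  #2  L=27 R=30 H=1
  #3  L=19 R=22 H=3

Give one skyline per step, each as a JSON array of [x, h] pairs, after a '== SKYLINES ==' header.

== SKYLINES ==
[[21,6],[27,0]]
[[21,6],[27,1],[30,0]]
[[19,3],[21,6],[27,1],[30,0]]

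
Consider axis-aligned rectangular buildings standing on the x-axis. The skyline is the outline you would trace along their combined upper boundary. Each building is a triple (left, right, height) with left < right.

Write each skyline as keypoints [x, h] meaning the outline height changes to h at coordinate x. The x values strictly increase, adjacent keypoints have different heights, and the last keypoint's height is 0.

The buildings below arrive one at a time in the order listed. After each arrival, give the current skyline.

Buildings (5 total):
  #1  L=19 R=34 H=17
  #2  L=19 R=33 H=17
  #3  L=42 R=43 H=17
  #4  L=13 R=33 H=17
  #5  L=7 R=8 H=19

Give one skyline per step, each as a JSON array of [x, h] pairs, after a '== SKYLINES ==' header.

== SKYLINES ==
[[19,17],[34,0]]
[[19,17],[34,0]]
[[19,17],[34,0],[42,17],[43,0]]
[[13,17],[34,0],[42,17],[43,0]]
[[7,19],[8,0],[13,17],[34,0],[42,17],[43,0]]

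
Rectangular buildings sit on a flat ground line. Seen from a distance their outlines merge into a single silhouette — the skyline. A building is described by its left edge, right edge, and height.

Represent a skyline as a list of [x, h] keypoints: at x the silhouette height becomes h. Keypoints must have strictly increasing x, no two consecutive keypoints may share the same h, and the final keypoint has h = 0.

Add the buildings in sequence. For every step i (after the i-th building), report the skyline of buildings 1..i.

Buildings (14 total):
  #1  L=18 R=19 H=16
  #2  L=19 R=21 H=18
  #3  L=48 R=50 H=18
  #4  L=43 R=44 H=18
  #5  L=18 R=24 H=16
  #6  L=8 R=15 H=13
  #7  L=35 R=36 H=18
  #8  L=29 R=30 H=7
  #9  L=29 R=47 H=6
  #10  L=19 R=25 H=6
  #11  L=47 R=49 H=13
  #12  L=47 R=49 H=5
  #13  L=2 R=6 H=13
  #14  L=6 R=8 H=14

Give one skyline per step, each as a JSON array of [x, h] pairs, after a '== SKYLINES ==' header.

== SKYLINES ==
[[18,16],[19,0]]
[[18,16],[19,18],[21,0]]
[[18,16],[19,18],[21,0],[48,18],[50,0]]
[[18,16],[19,18],[21,0],[43,18],[44,0],[48,18],[50,0]]
[[18,16],[19,18],[21,16],[24,0],[43,18],[44,0],[48,18],[50,0]]
[[8,13],[15,0],[18,16],[19,18],[21,16],[24,0],[43,18],[44,0],[48,18],[50,0]]
[[8,13],[15,0],[18,16],[19,18],[21,16],[24,0],[35,18],[36,0],[43,18],[44,0],[48,18],[50,0]]
[[8,13],[15,0],[18,16],[19,18],[21,16],[24,0],[29,7],[30,0],[35,18],[36,0],[43,18],[44,0],[48,18],[50,0]]
[[8,13],[15,0],[18,16],[19,18],[21,16],[24,0],[29,7],[30,6],[35,18],[36,6],[43,18],[44,6],[47,0],[48,18],[50,0]]
[[8,13],[15,0],[18,16],[19,18],[21,16],[24,6],[25,0],[29,7],[30,6],[35,18],[36,6],[43,18],[44,6],[47,0],[48,18],[50,0]]
[[8,13],[15,0],[18,16],[19,18],[21,16],[24,6],[25,0],[29,7],[30,6],[35,18],[36,6],[43,18],[44,6],[47,13],[48,18],[50,0]]
[[8,13],[15,0],[18,16],[19,18],[21,16],[24,6],[25,0],[29,7],[30,6],[35,18],[36,6],[43,18],[44,6],[47,13],[48,18],[50,0]]
[[2,13],[6,0],[8,13],[15,0],[18,16],[19,18],[21,16],[24,6],[25,0],[29,7],[30,6],[35,18],[36,6],[43,18],[44,6],[47,13],[48,18],[50,0]]
[[2,13],[6,14],[8,13],[15,0],[18,16],[19,18],[21,16],[24,6],[25,0],[29,7],[30,6],[35,18],[36,6],[43,18],[44,6],[47,13],[48,18],[50,0]]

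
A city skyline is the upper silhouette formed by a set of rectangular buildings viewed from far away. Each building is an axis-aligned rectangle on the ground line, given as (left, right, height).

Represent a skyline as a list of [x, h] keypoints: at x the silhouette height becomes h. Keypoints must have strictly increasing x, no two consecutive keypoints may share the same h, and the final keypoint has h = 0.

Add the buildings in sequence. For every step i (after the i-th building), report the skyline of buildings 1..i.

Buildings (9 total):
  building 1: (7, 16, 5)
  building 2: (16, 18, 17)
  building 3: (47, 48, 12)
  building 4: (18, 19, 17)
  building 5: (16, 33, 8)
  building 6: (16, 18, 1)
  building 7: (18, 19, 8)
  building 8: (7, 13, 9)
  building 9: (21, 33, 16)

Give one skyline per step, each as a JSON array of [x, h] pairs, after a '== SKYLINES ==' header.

== SKYLINES ==
[[7,5],[16,0]]
[[7,5],[16,17],[18,0]]
[[7,5],[16,17],[18,0],[47,12],[48,0]]
[[7,5],[16,17],[19,0],[47,12],[48,0]]
[[7,5],[16,17],[19,8],[33,0],[47,12],[48,0]]
[[7,5],[16,17],[19,8],[33,0],[47,12],[48,0]]
[[7,5],[16,17],[19,8],[33,0],[47,12],[48,0]]
[[7,9],[13,5],[16,17],[19,8],[33,0],[47,12],[48,0]]
[[7,9],[13,5],[16,17],[19,8],[21,16],[33,0],[47,12],[48,0]]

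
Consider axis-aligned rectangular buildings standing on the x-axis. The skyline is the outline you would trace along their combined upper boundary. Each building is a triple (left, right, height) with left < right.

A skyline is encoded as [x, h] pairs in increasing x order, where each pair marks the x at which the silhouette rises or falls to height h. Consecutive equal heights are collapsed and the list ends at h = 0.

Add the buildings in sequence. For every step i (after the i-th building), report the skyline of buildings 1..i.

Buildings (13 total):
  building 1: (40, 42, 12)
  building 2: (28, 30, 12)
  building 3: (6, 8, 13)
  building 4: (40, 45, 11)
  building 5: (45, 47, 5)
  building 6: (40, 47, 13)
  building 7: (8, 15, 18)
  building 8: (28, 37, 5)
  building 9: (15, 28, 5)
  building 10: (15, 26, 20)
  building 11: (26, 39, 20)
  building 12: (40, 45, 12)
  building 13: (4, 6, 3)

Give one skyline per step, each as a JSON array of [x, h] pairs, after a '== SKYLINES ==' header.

== SKYLINES ==
[[40,12],[42,0]]
[[28,12],[30,0],[40,12],[42,0]]
[[6,13],[8,0],[28,12],[30,0],[40,12],[42,0]]
[[6,13],[8,0],[28,12],[30,0],[40,12],[42,11],[45,0]]
[[6,13],[8,0],[28,12],[30,0],[40,12],[42,11],[45,5],[47,0]]
[[6,13],[8,0],[28,12],[30,0],[40,13],[47,0]]
[[6,13],[8,18],[15,0],[28,12],[30,0],[40,13],[47,0]]
[[6,13],[8,18],[15,0],[28,12],[30,5],[37,0],[40,13],[47,0]]
[[6,13],[8,18],[15,5],[28,12],[30,5],[37,0],[40,13],[47,0]]
[[6,13],[8,18],[15,20],[26,5],[28,12],[30,5],[37,0],[40,13],[47,0]]
[[6,13],[8,18],[15,20],[39,0],[40,13],[47,0]]
[[6,13],[8,18],[15,20],[39,0],[40,13],[47,0]]
[[4,3],[6,13],[8,18],[15,20],[39,0],[40,13],[47,0]]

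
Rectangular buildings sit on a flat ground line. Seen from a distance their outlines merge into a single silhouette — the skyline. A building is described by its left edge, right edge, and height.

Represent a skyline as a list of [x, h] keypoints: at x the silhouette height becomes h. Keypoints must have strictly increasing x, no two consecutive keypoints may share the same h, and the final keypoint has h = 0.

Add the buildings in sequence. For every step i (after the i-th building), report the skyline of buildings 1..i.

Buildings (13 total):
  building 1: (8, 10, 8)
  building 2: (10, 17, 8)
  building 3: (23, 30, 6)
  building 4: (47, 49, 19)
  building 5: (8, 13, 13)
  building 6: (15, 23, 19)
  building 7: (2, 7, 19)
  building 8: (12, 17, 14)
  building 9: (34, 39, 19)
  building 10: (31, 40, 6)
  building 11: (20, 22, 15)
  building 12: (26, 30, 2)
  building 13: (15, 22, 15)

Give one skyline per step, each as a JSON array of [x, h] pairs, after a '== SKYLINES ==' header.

== SKYLINES ==
[[8,8],[10,0]]
[[8,8],[17,0]]
[[8,8],[17,0],[23,6],[30,0]]
[[8,8],[17,0],[23,6],[30,0],[47,19],[49,0]]
[[8,13],[13,8],[17,0],[23,6],[30,0],[47,19],[49,0]]
[[8,13],[13,8],[15,19],[23,6],[30,0],[47,19],[49,0]]
[[2,19],[7,0],[8,13],[13,8],[15,19],[23,6],[30,0],[47,19],[49,0]]
[[2,19],[7,0],[8,13],[12,14],[15,19],[23,6],[30,0],[47,19],[49,0]]
[[2,19],[7,0],[8,13],[12,14],[15,19],[23,6],[30,0],[34,19],[39,0],[47,19],[49,0]]
[[2,19],[7,0],[8,13],[12,14],[15,19],[23,6],[30,0],[31,6],[34,19],[39,6],[40,0],[47,19],[49,0]]
[[2,19],[7,0],[8,13],[12,14],[15,19],[23,6],[30,0],[31,6],[34,19],[39,6],[40,0],[47,19],[49,0]]
[[2,19],[7,0],[8,13],[12,14],[15,19],[23,6],[30,0],[31,6],[34,19],[39,6],[40,0],[47,19],[49,0]]
[[2,19],[7,0],[8,13],[12,14],[15,19],[23,6],[30,0],[31,6],[34,19],[39,6],[40,0],[47,19],[49,0]]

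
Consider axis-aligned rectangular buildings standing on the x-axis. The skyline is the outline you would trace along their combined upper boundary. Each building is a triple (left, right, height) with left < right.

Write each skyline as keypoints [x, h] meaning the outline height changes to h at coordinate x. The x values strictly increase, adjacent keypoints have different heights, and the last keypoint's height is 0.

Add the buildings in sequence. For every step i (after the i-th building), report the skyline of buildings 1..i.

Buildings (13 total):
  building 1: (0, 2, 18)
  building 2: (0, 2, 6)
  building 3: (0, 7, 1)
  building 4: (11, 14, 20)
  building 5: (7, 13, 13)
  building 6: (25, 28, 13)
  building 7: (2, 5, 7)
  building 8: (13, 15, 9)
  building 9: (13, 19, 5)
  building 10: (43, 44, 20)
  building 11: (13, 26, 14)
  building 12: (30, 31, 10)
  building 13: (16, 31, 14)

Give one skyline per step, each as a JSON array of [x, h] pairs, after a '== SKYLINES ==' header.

== SKYLINES ==
[[0,18],[2,0]]
[[0,18],[2,0]]
[[0,18],[2,1],[7,0]]
[[0,18],[2,1],[7,0],[11,20],[14,0]]
[[0,18],[2,1],[7,13],[11,20],[14,0]]
[[0,18],[2,1],[7,13],[11,20],[14,0],[25,13],[28,0]]
[[0,18],[2,7],[5,1],[7,13],[11,20],[14,0],[25,13],[28,0]]
[[0,18],[2,7],[5,1],[7,13],[11,20],[14,9],[15,0],[25,13],[28,0]]
[[0,18],[2,7],[5,1],[7,13],[11,20],[14,9],[15,5],[19,0],[25,13],[28,0]]
[[0,18],[2,7],[5,1],[7,13],[11,20],[14,9],[15,5],[19,0],[25,13],[28,0],[43,20],[44,0]]
[[0,18],[2,7],[5,1],[7,13],[11,20],[14,14],[26,13],[28,0],[43,20],[44,0]]
[[0,18],[2,7],[5,1],[7,13],[11,20],[14,14],[26,13],[28,0],[30,10],[31,0],[43,20],[44,0]]
[[0,18],[2,7],[5,1],[7,13],[11,20],[14,14],[31,0],[43,20],[44,0]]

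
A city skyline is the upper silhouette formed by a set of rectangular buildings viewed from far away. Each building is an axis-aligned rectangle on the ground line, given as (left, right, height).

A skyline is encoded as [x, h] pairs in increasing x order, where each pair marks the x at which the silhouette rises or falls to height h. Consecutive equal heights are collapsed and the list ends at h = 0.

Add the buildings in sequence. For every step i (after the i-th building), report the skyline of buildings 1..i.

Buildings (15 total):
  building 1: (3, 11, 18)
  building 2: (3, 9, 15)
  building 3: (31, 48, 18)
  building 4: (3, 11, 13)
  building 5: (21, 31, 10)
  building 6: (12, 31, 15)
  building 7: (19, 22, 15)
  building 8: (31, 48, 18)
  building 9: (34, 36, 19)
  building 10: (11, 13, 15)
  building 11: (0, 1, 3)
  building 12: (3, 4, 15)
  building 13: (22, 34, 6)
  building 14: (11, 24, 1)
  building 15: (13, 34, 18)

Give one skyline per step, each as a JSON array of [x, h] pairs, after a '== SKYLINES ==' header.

== SKYLINES ==
[[3,18],[11,0]]
[[3,18],[11,0]]
[[3,18],[11,0],[31,18],[48,0]]
[[3,18],[11,0],[31,18],[48,0]]
[[3,18],[11,0],[21,10],[31,18],[48,0]]
[[3,18],[11,0],[12,15],[31,18],[48,0]]
[[3,18],[11,0],[12,15],[31,18],[48,0]]
[[3,18],[11,0],[12,15],[31,18],[48,0]]
[[3,18],[11,0],[12,15],[31,18],[34,19],[36,18],[48,0]]
[[3,18],[11,15],[31,18],[34,19],[36,18],[48,0]]
[[0,3],[1,0],[3,18],[11,15],[31,18],[34,19],[36,18],[48,0]]
[[0,3],[1,0],[3,18],[11,15],[31,18],[34,19],[36,18],[48,0]]
[[0,3],[1,0],[3,18],[11,15],[31,18],[34,19],[36,18],[48,0]]
[[0,3],[1,0],[3,18],[11,15],[31,18],[34,19],[36,18],[48,0]]
[[0,3],[1,0],[3,18],[11,15],[13,18],[34,19],[36,18],[48,0]]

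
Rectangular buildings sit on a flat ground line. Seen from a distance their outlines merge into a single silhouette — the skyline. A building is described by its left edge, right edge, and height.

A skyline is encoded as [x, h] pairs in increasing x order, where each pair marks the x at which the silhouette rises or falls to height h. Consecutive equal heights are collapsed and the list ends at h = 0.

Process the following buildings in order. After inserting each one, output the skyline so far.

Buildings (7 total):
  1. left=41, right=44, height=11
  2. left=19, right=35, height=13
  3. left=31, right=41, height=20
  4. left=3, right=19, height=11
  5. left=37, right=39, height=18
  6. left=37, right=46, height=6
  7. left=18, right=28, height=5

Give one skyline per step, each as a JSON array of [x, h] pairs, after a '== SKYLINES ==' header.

== SKYLINES ==
[[41,11],[44,0]]
[[19,13],[35,0],[41,11],[44,0]]
[[19,13],[31,20],[41,11],[44,0]]
[[3,11],[19,13],[31,20],[41,11],[44,0]]
[[3,11],[19,13],[31,20],[41,11],[44,0]]
[[3,11],[19,13],[31,20],[41,11],[44,6],[46,0]]
[[3,11],[19,13],[31,20],[41,11],[44,6],[46,0]]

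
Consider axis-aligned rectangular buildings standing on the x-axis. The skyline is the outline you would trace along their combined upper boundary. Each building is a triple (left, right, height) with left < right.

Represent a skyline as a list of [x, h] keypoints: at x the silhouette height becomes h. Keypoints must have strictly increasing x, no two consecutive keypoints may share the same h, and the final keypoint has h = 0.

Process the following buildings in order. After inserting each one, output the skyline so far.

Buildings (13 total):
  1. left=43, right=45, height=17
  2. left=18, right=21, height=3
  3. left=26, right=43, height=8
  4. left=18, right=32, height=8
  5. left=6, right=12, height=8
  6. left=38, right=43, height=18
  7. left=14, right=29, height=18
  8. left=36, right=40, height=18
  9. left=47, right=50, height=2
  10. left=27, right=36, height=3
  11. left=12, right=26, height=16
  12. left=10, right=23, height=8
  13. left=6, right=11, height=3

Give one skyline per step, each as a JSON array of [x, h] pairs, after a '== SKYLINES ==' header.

== SKYLINES ==
[[43,17],[45,0]]
[[18,3],[21,0],[43,17],[45,0]]
[[18,3],[21,0],[26,8],[43,17],[45,0]]
[[18,8],[43,17],[45,0]]
[[6,8],[12,0],[18,8],[43,17],[45,0]]
[[6,8],[12,0],[18,8],[38,18],[43,17],[45,0]]
[[6,8],[12,0],[14,18],[29,8],[38,18],[43,17],[45,0]]
[[6,8],[12,0],[14,18],[29,8],[36,18],[43,17],[45,0]]
[[6,8],[12,0],[14,18],[29,8],[36,18],[43,17],[45,0],[47,2],[50,0]]
[[6,8],[12,0],[14,18],[29,8],[36,18],[43,17],[45,0],[47,2],[50,0]]
[[6,8],[12,16],[14,18],[29,8],[36,18],[43,17],[45,0],[47,2],[50,0]]
[[6,8],[12,16],[14,18],[29,8],[36,18],[43,17],[45,0],[47,2],[50,0]]
[[6,8],[12,16],[14,18],[29,8],[36,18],[43,17],[45,0],[47,2],[50,0]]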